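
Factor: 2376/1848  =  3^2 * 7^( - 1) =9/7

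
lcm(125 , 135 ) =3375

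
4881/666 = 7+73/222 = 7.33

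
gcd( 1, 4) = 1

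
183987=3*61329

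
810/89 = 9+9/89=9.10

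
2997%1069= 859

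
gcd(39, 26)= 13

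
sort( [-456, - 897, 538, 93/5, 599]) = [ - 897, - 456, 93/5, 538, 599]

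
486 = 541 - 55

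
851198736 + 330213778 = 1181412514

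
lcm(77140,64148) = 6094060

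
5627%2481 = 665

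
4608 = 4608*1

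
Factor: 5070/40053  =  2^1*5^1*79^ (  -  1) = 10/79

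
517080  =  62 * 8340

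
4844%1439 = 527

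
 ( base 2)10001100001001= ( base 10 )8969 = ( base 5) 241334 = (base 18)19C5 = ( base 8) 21411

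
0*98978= 0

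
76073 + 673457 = 749530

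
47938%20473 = 6992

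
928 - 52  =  876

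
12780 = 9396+3384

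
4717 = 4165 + 552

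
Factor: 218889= 3^3 * 11^2*67^1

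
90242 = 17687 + 72555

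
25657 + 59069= 84726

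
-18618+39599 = 20981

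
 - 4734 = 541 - 5275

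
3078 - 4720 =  - 1642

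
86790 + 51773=138563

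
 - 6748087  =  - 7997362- - 1249275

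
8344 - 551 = 7793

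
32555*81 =2636955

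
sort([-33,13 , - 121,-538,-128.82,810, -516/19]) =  [-538, - 128.82, - 121, -33 , - 516/19,13, 810]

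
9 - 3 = 6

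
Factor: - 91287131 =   -  13^1*7022087^1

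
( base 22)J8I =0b10010010101110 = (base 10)9390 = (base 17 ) 1F86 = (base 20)139a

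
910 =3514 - 2604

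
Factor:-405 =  - 3^4*5^1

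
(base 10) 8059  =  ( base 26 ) BNP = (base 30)8sj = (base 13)388C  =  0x1f7b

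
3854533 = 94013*41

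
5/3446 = 5/3446  =  0.00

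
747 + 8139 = 8886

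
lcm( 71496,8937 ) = 71496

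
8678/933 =9 + 281/933= 9.30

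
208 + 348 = 556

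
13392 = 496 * 27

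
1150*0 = 0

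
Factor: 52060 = 2^2* 5^1*19^1*137^1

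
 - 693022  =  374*( - 1853)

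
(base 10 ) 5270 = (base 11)3a61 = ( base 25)8ak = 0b1010010010110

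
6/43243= 6/43243  =  0.00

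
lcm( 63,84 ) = 252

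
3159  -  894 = 2265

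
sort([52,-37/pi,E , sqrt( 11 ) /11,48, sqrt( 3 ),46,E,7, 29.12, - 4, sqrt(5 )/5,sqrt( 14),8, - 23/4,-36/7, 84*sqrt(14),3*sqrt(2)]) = [ - 37/pi,-23/4,-36/7, - 4,sqrt( 11)/11, sqrt( 5 )/5,sqrt( 3 ),E, E,sqrt( 14 ) , 3*sqrt ( 2),7,8,29.12, 46 , 48, 52,84*sqrt (14 ) ]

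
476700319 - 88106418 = 388593901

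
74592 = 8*9324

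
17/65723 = 17/65723  =  0.00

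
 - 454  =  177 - 631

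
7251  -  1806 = 5445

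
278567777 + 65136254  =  343704031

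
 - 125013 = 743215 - 868228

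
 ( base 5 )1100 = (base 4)2112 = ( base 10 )150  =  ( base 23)6c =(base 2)10010110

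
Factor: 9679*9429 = 3^1*7^1*449^1*9679^1 = 91263291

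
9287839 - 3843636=5444203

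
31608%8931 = 4815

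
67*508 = 34036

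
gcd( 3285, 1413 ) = 9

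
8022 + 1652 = 9674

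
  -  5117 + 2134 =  - 2983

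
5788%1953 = 1882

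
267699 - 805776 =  - 538077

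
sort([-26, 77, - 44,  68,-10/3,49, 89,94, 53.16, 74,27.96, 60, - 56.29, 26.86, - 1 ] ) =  [- 56.29, - 44, - 26, - 10/3, - 1, 26.86, 27.96, 49 , 53.16,60,  68,74, 77,89, 94]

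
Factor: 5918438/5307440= 2^( - 3 )*5^ ( - 1)*66343^(-1)*2959219^1  =  2959219/2653720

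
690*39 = 26910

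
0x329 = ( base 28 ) 10P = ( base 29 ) RQ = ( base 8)1451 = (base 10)809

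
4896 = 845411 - 840515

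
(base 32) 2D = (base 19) 41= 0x4D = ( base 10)77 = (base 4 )1031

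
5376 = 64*84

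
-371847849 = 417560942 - 789408791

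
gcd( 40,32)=8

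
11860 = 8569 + 3291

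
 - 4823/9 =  - 4823/9 = -535.89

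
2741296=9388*292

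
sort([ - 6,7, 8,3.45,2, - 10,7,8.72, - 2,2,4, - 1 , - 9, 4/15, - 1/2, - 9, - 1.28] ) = [ - 10,  -  9,-9,  -  6, - 2, - 1.28, - 1,  -  1/2, 4/15,2 , 2,3.45,4,7, 7, 8,8.72]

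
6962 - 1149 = 5813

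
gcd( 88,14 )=2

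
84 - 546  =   - 462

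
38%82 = 38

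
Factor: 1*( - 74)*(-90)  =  2^2 * 3^2*5^1 * 37^1 =6660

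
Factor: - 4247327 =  - 7^1*311^1*1951^1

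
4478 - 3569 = 909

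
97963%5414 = 511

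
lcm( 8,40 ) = 40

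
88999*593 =52776407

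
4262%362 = 280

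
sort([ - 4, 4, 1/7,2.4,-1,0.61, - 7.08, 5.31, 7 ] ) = [ - 7.08, - 4,-1, 1/7, 0.61, 2.4,  4, 5.31,7 ]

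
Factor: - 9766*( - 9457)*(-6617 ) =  - 611126679254 = - 2^1 * 7^2 *13^1*19^1*193^1*257^1*509^1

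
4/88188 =1/22047= 0.00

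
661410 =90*7349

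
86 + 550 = 636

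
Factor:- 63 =-3^2*7^1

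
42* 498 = 20916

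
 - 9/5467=  -  1  +  5458/5467= - 0.00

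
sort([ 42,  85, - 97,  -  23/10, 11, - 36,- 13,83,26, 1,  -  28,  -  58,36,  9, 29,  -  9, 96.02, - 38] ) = [ -97,-58,  -  38 , - 36,-28,- 13, - 9 , - 23/10, 1,9, 11,26 , 29,36, 42,  83,85, 96.02]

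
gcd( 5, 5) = 5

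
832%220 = 172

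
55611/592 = 93 + 15/16=   93.94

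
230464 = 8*28808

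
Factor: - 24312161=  - 24312161^1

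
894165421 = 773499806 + 120665615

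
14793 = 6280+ 8513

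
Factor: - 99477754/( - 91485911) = 2^1*11^(-1 )*461^(  -  1 )*18041^(-1)*49738877^1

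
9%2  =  1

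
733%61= 1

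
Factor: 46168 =2^3*29^1*199^1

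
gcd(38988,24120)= 36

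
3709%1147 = 268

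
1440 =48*30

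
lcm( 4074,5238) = 36666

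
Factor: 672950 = 2^1*5^2*43^1 * 313^1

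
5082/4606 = 1 + 34/329=1.10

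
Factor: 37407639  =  3^1*12469213^1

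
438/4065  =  146/1355 = 0.11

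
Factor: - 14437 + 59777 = 2^2*5^1 * 2267^1 = 45340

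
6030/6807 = 2010/2269 =0.89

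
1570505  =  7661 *205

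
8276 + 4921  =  13197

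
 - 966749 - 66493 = -1033242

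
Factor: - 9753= - 3^1*3251^1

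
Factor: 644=2^2*7^1*  23^1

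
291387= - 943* (  -  309 )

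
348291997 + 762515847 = 1110807844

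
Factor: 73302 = 2^1*3^1*19^1*643^1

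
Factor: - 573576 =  - 2^3*3^1*23899^1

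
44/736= 11/184=0.06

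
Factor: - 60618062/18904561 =-2^1*13^(-1 )*17^( - 1)  *29^1*37^1 * 47^1*113^ ( - 1 )*601^1*757^( - 1 ) 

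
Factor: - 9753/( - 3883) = 3^1*11^( - 1)*353^ ( - 1) *3251^1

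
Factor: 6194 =2^1 * 19^1*163^1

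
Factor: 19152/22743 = 2^4 * 19^( -1) = 16/19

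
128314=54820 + 73494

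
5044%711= 67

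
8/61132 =2/15283 = 0.00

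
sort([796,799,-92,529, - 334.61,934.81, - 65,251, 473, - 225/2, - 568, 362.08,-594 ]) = [ - 594, - 568 , - 334.61, - 225/2, - 92, - 65,  251,362.08, 473,  529  ,  796,799,  934.81]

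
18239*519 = 9466041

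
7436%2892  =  1652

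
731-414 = 317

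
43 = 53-10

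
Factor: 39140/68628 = 3^( - 1 )*5^1*7^(  -  1) * 43^(- 1)*103^1 = 515/903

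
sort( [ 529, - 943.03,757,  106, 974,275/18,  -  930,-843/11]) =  [ - 943.03,-930 ,-843/11,275/18 , 106,529,757,  974 ]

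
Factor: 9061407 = 3^2 * 281^1*3583^1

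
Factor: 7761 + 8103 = 15864 = 2^3*3^1*661^1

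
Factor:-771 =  - 3^1 * 257^1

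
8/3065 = 8/3065  =  0.00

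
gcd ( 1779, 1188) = 3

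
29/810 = 29/810 = 0.04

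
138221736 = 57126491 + 81095245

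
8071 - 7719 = 352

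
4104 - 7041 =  - 2937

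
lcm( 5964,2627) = 220668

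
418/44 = 9 + 1/2 =9.50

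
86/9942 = 43/4971=0.01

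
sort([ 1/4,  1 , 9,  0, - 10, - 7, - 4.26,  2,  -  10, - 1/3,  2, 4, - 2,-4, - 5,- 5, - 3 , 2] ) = [ - 10, - 10, - 7 ,-5, - 5, - 4.26, - 4, - 3, - 2,- 1/3,  0,  1/4, 1,2, 2, 2, 4,9 ] 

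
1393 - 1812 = - 419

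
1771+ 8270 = 10041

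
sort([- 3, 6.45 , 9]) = [ - 3,  6.45, 9] 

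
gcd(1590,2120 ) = 530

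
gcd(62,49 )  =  1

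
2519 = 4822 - 2303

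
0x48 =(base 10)72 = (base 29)2e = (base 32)28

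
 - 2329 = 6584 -8913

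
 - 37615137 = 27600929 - 65216066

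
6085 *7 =42595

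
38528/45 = 38528/45 = 856.18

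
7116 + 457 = 7573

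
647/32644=647/32644 = 0.02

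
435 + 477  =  912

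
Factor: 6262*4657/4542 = 14581067/2271 = 3^( - 1) * 31^1*101^1*757^( - 1 )*4657^1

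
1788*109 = 194892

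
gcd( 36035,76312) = 1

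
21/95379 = 7/31793 = 0.00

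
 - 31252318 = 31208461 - 62460779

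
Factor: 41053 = 61^1*673^1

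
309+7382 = 7691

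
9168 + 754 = 9922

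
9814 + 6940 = 16754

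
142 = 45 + 97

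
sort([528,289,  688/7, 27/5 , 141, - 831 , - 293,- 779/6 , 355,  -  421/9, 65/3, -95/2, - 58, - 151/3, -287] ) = [ - 831, -293, - 287,-779/6, - 58, - 151/3, - 95/2, - 421/9,  27/5, 65/3,688/7,141,289,355,528]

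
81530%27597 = 26336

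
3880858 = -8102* ( - 479 ) 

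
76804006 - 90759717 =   -  13955711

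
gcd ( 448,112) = 112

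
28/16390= 14/8195 = 0.00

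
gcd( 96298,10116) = 2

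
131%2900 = 131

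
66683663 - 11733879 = 54949784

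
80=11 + 69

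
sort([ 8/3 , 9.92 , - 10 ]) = [ - 10,8/3,9.92]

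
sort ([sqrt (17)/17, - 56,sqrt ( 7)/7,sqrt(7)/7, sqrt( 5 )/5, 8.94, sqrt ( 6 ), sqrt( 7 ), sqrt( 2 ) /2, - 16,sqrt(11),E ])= [  -  56,  -  16,  sqrt( 17 )/17, sqrt( 7) /7, sqrt(7 ) /7 , sqrt( 5 ) /5,sqrt(2)/2,sqrt ( 6 ), sqrt ( 7 ),  E, sqrt(11 ),8.94 ] 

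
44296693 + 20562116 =64858809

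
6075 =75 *81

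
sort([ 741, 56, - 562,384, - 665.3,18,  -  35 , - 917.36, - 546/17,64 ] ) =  [ - 917.36,- 665.3, - 562, - 35, - 546/17,18,  56,64,384, 741 ] 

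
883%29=13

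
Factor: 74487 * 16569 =1234175103 = 3^3*7^2*263^1*3547^1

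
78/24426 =13/4071 =0.00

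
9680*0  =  0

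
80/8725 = 16/1745 = 0.01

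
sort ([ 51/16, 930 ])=[ 51/16,  930] 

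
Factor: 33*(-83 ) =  - 2739= - 3^1*11^1*83^1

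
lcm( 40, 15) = 120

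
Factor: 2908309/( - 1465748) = - 2^(-2 )*17^1*171077^1*366437^(-1) 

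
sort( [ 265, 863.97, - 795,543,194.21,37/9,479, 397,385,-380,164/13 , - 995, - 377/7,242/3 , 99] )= [ - 995,-795, - 380, -377/7,37/9,164/13,242/3,99,194.21,265, 385, 397,479,543, 863.97 ] 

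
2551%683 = 502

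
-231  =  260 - 491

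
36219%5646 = 2343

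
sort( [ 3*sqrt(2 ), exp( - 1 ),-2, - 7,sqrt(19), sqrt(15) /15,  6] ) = [ - 7, - 2, sqrt(15) /15, exp( - 1) , 3*sqrt( 2), sqrt(19), 6 ] 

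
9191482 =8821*1042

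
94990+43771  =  138761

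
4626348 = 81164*57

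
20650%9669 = 1312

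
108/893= 108/893  =  0.12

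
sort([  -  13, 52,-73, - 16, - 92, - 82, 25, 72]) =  [ - 92, - 82 , - 73, - 16, - 13 , 25,52,72]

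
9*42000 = 378000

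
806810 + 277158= 1083968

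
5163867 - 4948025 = 215842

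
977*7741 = 7562957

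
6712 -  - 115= 6827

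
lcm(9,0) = 0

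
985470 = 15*65698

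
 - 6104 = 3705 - 9809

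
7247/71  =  102+ 5/71=102.07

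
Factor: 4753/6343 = 7^2* 97^1*6343^( - 1 ) 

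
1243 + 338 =1581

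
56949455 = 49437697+7511758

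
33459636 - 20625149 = 12834487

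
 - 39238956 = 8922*(  -  4398)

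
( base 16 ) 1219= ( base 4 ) 1020121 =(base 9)6317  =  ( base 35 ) 3rd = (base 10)4633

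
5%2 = 1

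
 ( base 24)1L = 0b101101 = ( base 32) 1d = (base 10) 45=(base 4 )231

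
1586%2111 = 1586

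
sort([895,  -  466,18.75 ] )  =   [ - 466,  18.75,895]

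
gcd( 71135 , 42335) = 5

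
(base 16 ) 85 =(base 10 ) 133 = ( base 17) 7e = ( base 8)205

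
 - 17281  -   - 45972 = 28691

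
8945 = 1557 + 7388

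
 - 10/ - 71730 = 1/7173 = 0.00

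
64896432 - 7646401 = 57250031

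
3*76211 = 228633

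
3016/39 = 232/3 = 77.33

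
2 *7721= 15442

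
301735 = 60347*5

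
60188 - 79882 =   -  19694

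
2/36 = 1/18 = 0.06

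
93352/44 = 2121 + 7/11 = 2121.64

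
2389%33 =13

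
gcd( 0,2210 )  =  2210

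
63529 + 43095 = 106624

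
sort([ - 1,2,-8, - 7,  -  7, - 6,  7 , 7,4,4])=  [ - 8 , - 7, - 7,-6, - 1,  2 , 4, 4 , 7, 7 ]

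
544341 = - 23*( - 23667) 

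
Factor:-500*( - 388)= 2^4* 5^3*97^1 =194000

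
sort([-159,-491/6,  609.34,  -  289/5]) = [- 159,-491/6, - 289/5, 609.34]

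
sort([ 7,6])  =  [6,7]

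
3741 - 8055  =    -  4314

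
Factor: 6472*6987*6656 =300983414784 = 2^12*3^1*13^1*17^1*137^1*809^1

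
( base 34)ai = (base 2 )101100110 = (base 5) 2413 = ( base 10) 358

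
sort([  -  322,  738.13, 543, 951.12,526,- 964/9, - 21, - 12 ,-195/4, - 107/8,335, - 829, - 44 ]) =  [-829, - 322, - 964/9, - 195/4, - 44,  -  21, - 107/8 ,-12, 335,  526, 543, 738.13,951.12]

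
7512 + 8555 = 16067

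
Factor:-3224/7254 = -4/9 = -2^2*3^( - 2)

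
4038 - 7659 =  - 3621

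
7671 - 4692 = 2979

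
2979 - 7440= - 4461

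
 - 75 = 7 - 82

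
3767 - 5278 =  - 1511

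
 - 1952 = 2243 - 4195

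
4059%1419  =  1221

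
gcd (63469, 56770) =7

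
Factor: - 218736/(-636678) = 56/163 = 2^3 * 7^1 * 163^ ( - 1)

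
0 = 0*955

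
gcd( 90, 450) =90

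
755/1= 755 = 755.00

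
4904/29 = 169 + 3/29 = 169.10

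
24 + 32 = 56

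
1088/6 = 181 + 1/3 = 181.33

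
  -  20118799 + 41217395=21098596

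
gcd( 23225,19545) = 5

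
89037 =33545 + 55492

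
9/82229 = 9/82229 = 0.00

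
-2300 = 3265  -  5565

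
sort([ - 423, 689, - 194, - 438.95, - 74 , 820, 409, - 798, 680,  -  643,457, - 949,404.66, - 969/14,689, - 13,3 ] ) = [ - 949, - 798, - 643, - 438.95, - 423, - 194, - 74, -969/14, - 13,3,404.66, 409  ,  457, 680 , 689,689, 820 ] 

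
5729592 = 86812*66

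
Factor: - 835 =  - 5^1*167^1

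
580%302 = 278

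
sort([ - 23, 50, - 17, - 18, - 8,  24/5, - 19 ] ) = [ -23, - 19 , - 18, - 17  , - 8, 24/5,50 ]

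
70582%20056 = 10414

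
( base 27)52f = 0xE82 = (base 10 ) 3714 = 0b111010000010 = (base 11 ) 2877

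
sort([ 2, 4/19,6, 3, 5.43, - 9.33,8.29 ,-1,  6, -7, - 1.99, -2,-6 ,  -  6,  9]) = [  -  9.33,  -  7, - 6, - 6,  -  2, - 1.99,  -  1,4/19,2, 3, 5.43,  6, 6,8.29,9]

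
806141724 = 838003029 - 31861305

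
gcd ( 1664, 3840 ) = 128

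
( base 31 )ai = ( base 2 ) 101001000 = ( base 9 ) 404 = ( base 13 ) 1C3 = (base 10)328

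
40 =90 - 50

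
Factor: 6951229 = 269^1 * 25841^1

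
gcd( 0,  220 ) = 220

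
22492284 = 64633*348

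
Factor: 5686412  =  2^2* 1421603^1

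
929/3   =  929/3= 309.67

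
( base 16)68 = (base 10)104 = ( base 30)3E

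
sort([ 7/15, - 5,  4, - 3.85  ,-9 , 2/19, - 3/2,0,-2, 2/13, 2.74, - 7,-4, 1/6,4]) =[-9,-7, - 5,-4,-3.85,  -  2, -3/2, 0,2/19,2/13, 1/6, 7/15,2.74, 4, 4] 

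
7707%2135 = 1302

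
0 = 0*108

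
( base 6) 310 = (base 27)46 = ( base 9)136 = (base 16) 72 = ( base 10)114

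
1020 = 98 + 922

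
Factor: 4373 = 4373^1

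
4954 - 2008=2946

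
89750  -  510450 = -420700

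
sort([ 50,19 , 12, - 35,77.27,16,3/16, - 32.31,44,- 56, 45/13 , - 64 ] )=[ - 64 , - 56, - 35, - 32.31,3/16,45/13,12,16, 19,44,50,77.27]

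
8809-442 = 8367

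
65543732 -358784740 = -293241008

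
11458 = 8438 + 3020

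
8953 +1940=10893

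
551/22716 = 551/22716 = 0.02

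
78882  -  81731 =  - 2849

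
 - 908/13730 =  - 1 + 6411/6865 = -0.07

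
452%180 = 92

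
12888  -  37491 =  - 24603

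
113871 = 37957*3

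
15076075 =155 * 97265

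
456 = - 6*( - 76)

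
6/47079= 2/15693 = 0.00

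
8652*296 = 2560992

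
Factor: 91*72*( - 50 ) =-2^4*3^2*5^2*7^1 * 13^1=- 327600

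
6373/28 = 6373/28=227.61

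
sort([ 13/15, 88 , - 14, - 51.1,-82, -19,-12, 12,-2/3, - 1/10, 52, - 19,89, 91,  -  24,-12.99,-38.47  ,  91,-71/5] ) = [-82, - 51.1,-38.47, - 24, - 19,-19, -71/5, - 14, - 12.99, - 12,-2/3,-1/10,  13/15, 12, 52, 88,89,91,91 ]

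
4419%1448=75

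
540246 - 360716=179530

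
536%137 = 125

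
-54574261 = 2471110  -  57045371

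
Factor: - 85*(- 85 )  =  5^2*17^2 = 7225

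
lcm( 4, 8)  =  8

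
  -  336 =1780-2116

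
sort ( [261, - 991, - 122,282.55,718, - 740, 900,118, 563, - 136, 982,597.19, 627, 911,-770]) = [ - 991,-770,-740, - 136  ,-122,118,261, 282.55, 563  ,  597.19 , 627, 718, 900,911,982] 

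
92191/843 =109 + 304/843  =  109.36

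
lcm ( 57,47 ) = 2679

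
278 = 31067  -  30789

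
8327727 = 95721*87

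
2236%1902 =334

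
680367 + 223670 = 904037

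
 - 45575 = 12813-58388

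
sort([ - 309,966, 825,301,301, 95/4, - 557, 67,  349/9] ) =[ - 557,-309,  95/4,349/9, 67,301, 301, 825, 966 ]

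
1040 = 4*260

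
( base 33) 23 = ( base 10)69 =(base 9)76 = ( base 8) 105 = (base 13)54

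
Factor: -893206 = -2^1*446603^1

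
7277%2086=1019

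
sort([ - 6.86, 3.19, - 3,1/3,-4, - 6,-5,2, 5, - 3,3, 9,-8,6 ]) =[ - 8,-6.86 ,  -  6,-5, - 4, - 3,-3,1/3,2, 3,3.19,5 , 6,  9 ]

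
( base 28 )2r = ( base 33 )2h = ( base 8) 123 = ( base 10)83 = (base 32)2J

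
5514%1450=1164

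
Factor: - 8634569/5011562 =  - 2^(-1)  *  19^1*23^( - 1 )*108947^(  -  1)*454451^1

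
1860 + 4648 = 6508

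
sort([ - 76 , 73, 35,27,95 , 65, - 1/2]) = [-76,-1/2,27 , 35,65, 73 , 95] 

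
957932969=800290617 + 157642352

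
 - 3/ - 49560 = 1/16520 = 0.00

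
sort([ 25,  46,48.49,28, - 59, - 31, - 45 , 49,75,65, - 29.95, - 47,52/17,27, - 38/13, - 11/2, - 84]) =[  -  84, - 59 , - 47 , - 45,-31 , - 29.95, - 11/2, - 38/13 , 52/17,25,  27 , 28, 46, 48.49,49, 65, 75]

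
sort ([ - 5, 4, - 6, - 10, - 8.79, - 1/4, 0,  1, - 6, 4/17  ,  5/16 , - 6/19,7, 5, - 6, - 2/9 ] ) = [ - 10, - 8.79, - 6, - 6, - 6 , - 5, - 6/19, - 1/4, - 2/9,0, 4/17, 5/16,  1,4, 5, 7] 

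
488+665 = 1153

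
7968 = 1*7968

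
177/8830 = 177/8830 = 0.02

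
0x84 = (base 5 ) 1012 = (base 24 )5c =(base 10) 132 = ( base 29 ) 4G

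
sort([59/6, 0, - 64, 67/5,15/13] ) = [  -  64, 0, 15/13,59/6 , 67/5] 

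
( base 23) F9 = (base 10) 354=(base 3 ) 111010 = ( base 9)433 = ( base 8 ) 542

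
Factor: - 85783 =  - 109^1*787^1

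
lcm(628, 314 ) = 628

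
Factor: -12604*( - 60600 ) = 763802400 = 2^5*3^1 * 5^2*23^1*101^1 * 137^1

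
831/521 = 831/521 = 1.60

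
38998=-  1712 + 40710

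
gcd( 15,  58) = 1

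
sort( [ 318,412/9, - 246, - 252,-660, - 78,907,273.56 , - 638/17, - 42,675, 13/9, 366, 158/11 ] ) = [ - 660, - 252, - 246 , -78, - 42, -638/17, 13/9, 158/11, 412/9, 273.56 , 318,366, 675, 907 ]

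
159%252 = 159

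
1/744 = 1/744 = 0.00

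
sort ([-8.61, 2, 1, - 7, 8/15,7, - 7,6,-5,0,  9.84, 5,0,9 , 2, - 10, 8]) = [ - 10, - 8.61, - 7, - 7,-5 , 0,0, 8/15, 1 , 2, 2, 5,6,7, 8, 9, 9.84]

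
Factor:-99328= - 2^10*97^1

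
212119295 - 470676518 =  - 258557223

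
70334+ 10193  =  80527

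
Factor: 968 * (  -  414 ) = - 400752= - 2^4*3^2*11^2*23^1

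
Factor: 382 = 2^1*191^1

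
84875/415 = 204+43/83 = 204.52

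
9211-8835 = 376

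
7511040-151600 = 7359440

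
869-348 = 521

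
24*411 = 9864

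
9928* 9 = 89352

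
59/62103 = 59/62103 = 0.00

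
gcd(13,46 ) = 1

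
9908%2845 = 1373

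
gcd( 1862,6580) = 14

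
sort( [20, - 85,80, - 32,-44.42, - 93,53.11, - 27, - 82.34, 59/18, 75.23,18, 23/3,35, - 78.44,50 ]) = [ - 93,  -  85, - 82.34 , - 78.44, - 44.42,-32, - 27, 59/18,23/3, 18,  20, 35,50,  53.11,75.23,  80 ]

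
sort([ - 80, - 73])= [ - 80, - 73]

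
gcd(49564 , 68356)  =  4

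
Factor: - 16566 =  - 2^1*3^1*11^1*251^1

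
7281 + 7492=14773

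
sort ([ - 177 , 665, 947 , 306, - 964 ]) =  [ - 964, - 177,  306,665, 947 ]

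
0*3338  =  0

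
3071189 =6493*473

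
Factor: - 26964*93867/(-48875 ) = 2531029788/48875 =2^2*3^3*5^( - 3 )*7^1*17^( - 1 )*23^( - 1 )*67^1*107^1*467^1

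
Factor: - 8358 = -2^1*3^1*7^1 * 199^1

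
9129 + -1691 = 7438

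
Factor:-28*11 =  - 2^2*7^1 * 11^1 = - 308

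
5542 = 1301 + 4241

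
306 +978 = 1284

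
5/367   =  5/367 = 0.01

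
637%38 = 29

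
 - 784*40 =-31360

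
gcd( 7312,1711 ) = 1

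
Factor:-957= - 3^1* 11^1 * 29^1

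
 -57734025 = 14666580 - 72400605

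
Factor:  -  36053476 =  - 2^2*9013369^1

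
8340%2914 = 2512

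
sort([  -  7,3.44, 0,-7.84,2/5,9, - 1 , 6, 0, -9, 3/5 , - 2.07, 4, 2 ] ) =[ - 9 , - 7.84, - 7, -2.07, - 1, 0,0, 2/5,3/5, 2, 3.44, 4, 6,9] 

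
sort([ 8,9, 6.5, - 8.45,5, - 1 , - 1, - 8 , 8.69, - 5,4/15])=[-8.45,  -  8, -5, - 1, - 1 , 4/15,5, 6.5, 8, 8.69, 9 ]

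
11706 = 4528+7178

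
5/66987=5/66987 = 0.00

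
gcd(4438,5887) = 7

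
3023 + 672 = 3695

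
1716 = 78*22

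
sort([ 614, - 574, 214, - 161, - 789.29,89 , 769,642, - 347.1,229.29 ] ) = [-789.29, - 574, - 347.1, - 161, 89,214, 229.29, 614,642, 769]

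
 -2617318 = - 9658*271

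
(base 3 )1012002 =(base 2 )1101100010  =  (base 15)3CB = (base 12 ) 602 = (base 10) 866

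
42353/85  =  498+23/85 = 498.27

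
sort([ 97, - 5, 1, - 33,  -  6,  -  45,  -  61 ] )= [- 61, - 45,  -  33 ,  -  6,-5, 1, 97]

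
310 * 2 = 620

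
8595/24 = 2865/8 = 358.12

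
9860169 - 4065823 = 5794346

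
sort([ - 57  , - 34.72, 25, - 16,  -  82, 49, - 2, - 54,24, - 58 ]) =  [ - 82, - 58, - 57, - 54, - 34.72,- 16, - 2,  24, 25, 49 ] 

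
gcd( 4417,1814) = 1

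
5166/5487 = 1722/1829  =  0.94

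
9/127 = 9/127 =0.07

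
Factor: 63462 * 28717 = 2^1*3^1*7^1*13^1*47^2*1511^1=1822438254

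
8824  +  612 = 9436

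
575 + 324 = 899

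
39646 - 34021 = 5625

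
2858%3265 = 2858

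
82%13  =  4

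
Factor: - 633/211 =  - 3^1 = - 3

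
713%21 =20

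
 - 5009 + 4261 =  - 748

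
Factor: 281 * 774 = 2^1*3^2*43^1*281^1 = 217494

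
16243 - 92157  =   - 75914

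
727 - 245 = 482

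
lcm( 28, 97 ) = 2716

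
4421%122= 29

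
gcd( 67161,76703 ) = 367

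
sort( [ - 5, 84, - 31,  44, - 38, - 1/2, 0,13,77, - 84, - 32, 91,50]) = [ - 84, - 38,  -  32, - 31, - 5, - 1/2,0,13 , 44,50,77,84, 91]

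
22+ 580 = 602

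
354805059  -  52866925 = 301938134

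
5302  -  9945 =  -4643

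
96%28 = 12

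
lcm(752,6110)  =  48880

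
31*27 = 837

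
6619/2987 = 6619/2987 = 2.22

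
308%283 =25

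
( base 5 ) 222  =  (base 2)111110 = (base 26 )2a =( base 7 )116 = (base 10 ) 62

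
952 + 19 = 971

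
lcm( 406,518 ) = 15022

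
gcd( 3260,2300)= 20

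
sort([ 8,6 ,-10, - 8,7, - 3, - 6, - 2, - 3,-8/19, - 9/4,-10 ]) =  [ - 10,  -  10, - 8,  -  6, - 3, - 3,-9/4,-2, -8/19,  6,7, 8]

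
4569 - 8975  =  -4406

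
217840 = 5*43568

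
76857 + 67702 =144559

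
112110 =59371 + 52739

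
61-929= - 868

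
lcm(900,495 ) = 9900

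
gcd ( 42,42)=42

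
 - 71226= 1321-72547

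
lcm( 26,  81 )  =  2106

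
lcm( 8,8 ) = 8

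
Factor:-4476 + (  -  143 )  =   - 4619 = -  31^1*149^1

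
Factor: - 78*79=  -6162 = -2^1 * 3^1*13^1*79^1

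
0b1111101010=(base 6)4350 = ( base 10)1002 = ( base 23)1kd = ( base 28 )17m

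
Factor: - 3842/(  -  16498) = 17^1*73^( - 1)=17/73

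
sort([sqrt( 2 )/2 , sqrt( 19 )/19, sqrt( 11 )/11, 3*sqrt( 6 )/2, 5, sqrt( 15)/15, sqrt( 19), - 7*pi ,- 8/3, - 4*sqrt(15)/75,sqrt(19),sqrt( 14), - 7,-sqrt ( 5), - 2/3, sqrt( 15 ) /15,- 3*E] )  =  [ - 7 * pi, - 3*E , - 7, - 8/3, - sqrt( 5),-2/3, - 4*sqrt( 15 ) /75,sqrt(19 )/19, sqrt( 15)/15,sqrt( 15)/15,sqrt( 11) /11, sqrt( 2)/2, 3*sqrt( 6)/2, sqrt( 14), sqrt( 19 ),sqrt( 19 ), 5 ] 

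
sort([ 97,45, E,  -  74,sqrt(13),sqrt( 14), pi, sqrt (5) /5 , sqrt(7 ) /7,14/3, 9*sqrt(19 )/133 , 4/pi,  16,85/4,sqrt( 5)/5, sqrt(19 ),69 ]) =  [- 74,  9*sqrt(19)/133,sqrt(7 ) /7, sqrt( 5)/5,sqrt( 5 ) /5,4/pi, E,pi, sqrt(13 ),  sqrt(14 ), sqrt(19 ) , 14/3,16, 85/4,45 , 69, 97]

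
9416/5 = 1883  +  1/5 = 1883.20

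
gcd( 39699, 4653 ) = 99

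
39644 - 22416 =17228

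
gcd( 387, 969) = 3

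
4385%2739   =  1646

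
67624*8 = 540992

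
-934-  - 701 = -233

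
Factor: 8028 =2^2*3^2*223^1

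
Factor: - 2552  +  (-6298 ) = - 8850= -  2^1* 3^1*5^2*59^1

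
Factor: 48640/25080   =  2^6*3^(-1)*11^( - 1)= 64/33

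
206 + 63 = 269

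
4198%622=466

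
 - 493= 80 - 573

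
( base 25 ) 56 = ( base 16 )83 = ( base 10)131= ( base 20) 6B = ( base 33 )3W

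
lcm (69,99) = 2277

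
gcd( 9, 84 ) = 3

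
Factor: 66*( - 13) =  - 858 =- 2^1*3^1*11^1*13^1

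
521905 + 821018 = 1342923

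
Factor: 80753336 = 2^3*10094167^1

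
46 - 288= - 242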